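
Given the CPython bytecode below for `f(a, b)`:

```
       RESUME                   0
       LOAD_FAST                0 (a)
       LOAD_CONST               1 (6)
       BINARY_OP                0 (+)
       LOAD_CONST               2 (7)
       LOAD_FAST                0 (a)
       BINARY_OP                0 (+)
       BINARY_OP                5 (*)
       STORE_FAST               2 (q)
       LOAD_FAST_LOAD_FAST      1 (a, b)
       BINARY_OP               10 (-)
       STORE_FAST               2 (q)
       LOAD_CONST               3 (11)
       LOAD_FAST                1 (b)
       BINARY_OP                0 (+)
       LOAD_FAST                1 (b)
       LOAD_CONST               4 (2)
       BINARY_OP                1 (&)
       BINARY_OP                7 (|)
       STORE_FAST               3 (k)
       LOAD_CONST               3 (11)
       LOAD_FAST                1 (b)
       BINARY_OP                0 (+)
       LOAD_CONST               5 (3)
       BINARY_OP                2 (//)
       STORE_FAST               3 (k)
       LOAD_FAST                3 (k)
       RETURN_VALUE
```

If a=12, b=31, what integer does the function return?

LOAD_FAST a → push 12. Stack: [12]
LOAD_CONST → push 6. Stack: [12, 6]
BINARY_OP + → 12 + 6 = 18. Stack: [18]
LOAD_CONST → push 7. Stack: [18, 7]
LOAD_FAST a → push 12. Stack: [18, 7, 12]
BINARY_OP + → 7 + 12 = 19. Stack: [18, 19]
BINARY_OP * → 18 * 19 = 342. Stack: [342]
STORE_FAST q → q=342. Stack: []
LOAD_FAST_LOAD_FAST a,b → push 12,31. Stack: [12, 31]
BINARY_OP - → 12 - 31 = -19. Stack: [-19]
STORE_FAST q → q=-19. Stack: []
LOAD_CONST → push 11. Stack: [11]
LOAD_FAST b → push 31. Stack: [11, 31]
BINARY_OP + → 11 + 31 = 42. Stack: [42]
LOAD_FAST b → push 31. Stack: [42, 31]
LOAD_CONST → push 2. Stack: [42, 31, 2]
BINARY_OP & → 31 & 2 = 2. Stack: [42, 2]
BINARY_OP | → 42 | 2 = 42. Stack: [42]
STORE_FAST k → k=42. Stack: []
LOAD_CONST → push 11. Stack: [11]
LOAD_FAST b → push 31. Stack: [11, 31]
BINARY_OP + → 11 + 31 = 42. Stack: [42]
LOAD_CONST → push 3. Stack: [42, 3]
BINARY_OP // → 42 // 3 = 14. Stack: [14]
STORE_FAST k → k=14. Stack: []
LOAD_FAST k → push 14. Stack: [14]
RETURN_VALUE → return 14.

14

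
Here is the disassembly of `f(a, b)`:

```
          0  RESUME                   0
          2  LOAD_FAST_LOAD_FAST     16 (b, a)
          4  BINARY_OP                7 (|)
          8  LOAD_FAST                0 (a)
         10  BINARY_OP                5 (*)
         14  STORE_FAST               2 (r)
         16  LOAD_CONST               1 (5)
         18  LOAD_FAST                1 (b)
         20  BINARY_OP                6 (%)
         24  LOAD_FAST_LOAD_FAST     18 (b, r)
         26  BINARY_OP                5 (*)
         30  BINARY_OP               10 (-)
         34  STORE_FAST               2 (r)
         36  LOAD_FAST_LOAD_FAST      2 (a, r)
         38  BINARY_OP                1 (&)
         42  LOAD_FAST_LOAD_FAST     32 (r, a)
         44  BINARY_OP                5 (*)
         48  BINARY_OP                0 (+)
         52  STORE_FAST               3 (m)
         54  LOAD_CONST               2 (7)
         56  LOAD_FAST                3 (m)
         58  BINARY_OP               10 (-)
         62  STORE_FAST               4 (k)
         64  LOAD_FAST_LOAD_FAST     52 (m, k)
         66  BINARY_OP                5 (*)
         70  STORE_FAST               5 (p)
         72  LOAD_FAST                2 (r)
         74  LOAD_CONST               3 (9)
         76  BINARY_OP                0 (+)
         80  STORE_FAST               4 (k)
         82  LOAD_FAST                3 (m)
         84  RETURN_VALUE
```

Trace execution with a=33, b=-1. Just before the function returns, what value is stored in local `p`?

-1191360

LOAD_FAST_LOAD_FAST b,a → push -1,33. Stack: [-1, 33]
BINARY_OP | → -1 | 33 = -1. Stack: [-1]
LOAD_FAST a → push 33. Stack: [-1, 33]
BINARY_OP * → -1 * 33 = -33. Stack: [-33]
STORE_FAST r → r=-33. Stack: []
LOAD_CONST → push 5. Stack: [5]
LOAD_FAST b → push -1. Stack: [5, -1]
BINARY_OP % → 5 % -1 = 0. Stack: [0]
LOAD_FAST_LOAD_FAST b,r → push -1,-33. Stack: [0, -1, -33]
BINARY_OP * → -1 * -33 = 33. Stack: [0, 33]
BINARY_OP - → 0 - 33 = -33. Stack: [-33]
STORE_FAST r → r=-33. Stack: []
LOAD_FAST_LOAD_FAST a,r → push 33,-33. Stack: [33, -33]
BINARY_OP & → 33 & -33 = 1. Stack: [1]
LOAD_FAST_LOAD_FAST r,a → push -33,33. Stack: [1, -33, 33]
BINARY_OP * → -33 * 33 = -1089. Stack: [1, -1089]
BINARY_OP + → 1 + -1089 = -1088. Stack: [-1088]
STORE_FAST m → m=-1088. Stack: []
LOAD_CONST → push 7. Stack: [7]
LOAD_FAST m → push -1088. Stack: [7, -1088]
BINARY_OP - → 7 - -1088 = 1095. Stack: [1095]
STORE_FAST k → k=1095. Stack: []
LOAD_FAST_LOAD_FAST m,k → push -1088,1095. Stack: [-1088, 1095]
BINARY_OP * → -1088 * 1095 = -1191360. Stack: [-1191360]
STORE_FAST p → p=-1191360. Stack: []
LOAD_FAST r → push -33. Stack: [-33]
LOAD_CONST → push 9. Stack: [-33, 9]
BINARY_OP + → -33 + 9 = -24. Stack: [-24]
STORE_FAST k → k=-24. Stack: []
LOAD_FAST m → push -1088. Stack: [-1088]
RETURN_VALUE → return -1088.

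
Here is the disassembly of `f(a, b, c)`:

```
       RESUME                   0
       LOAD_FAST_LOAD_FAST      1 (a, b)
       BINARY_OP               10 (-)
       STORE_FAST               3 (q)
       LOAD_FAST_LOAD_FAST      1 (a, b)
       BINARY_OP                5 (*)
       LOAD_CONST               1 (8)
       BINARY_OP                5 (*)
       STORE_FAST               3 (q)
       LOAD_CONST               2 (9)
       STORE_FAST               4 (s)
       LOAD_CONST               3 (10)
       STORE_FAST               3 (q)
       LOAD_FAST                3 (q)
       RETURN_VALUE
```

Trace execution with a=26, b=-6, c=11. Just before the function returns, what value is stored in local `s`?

LOAD_FAST_LOAD_FAST a,b → push 26,-6. Stack: [26, -6]
BINARY_OP - → 26 - -6 = 32. Stack: [32]
STORE_FAST q → q=32. Stack: []
LOAD_FAST_LOAD_FAST a,b → push 26,-6. Stack: [26, -6]
BINARY_OP * → 26 * -6 = -156. Stack: [-156]
LOAD_CONST → push 8. Stack: [-156, 8]
BINARY_OP * → -156 * 8 = -1248. Stack: [-1248]
STORE_FAST q → q=-1248. Stack: []
LOAD_CONST → push 9. Stack: [9]
STORE_FAST s → s=9. Stack: []
LOAD_CONST → push 10. Stack: [10]
STORE_FAST q → q=10. Stack: []
LOAD_FAST q → push 10. Stack: [10]
RETURN_VALUE → return 10.

9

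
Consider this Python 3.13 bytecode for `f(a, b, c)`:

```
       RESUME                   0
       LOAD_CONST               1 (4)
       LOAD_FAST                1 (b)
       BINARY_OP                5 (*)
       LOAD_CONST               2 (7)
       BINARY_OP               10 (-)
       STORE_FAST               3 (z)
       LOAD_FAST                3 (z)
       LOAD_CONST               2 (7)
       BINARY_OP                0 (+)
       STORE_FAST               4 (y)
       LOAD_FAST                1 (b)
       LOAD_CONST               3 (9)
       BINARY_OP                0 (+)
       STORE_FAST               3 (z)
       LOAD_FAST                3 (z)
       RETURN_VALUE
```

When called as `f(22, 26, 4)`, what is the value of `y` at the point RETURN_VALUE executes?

104

LOAD_CONST → push 4. Stack: [4]
LOAD_FAST b → push 26. Stack: [4, 26]
BINARY_OP * → 4 * 26 = 104. Stack: [104]
LOAD_CONST → push 7. Stack: [104, 7]
BINARY_OP - → 104 - 7 = 97. Stack: [97]
STORE_FAST z → z=97. Stack: []
LOAD_FAST z → push 97. Stack: [97]
LOAD_CONST → push 7. Stack: [97, 7]
BINARY_OP + → 97 + 7 = 104. Stack: [104]
STORE_FAST y → y=104. Stack: []
LOAD_FAST b → push 26. Stack: [26]
LOAD_CONST → push 9. Stack: [26, 9]
BINARY_OP + → 26 + 9 = 35. Stack: [35]
STORE_FAST z → z=35. Stack: []
LOAD_FAST z → push 35. Stack: [35]
RETURN_VALUE → return 35.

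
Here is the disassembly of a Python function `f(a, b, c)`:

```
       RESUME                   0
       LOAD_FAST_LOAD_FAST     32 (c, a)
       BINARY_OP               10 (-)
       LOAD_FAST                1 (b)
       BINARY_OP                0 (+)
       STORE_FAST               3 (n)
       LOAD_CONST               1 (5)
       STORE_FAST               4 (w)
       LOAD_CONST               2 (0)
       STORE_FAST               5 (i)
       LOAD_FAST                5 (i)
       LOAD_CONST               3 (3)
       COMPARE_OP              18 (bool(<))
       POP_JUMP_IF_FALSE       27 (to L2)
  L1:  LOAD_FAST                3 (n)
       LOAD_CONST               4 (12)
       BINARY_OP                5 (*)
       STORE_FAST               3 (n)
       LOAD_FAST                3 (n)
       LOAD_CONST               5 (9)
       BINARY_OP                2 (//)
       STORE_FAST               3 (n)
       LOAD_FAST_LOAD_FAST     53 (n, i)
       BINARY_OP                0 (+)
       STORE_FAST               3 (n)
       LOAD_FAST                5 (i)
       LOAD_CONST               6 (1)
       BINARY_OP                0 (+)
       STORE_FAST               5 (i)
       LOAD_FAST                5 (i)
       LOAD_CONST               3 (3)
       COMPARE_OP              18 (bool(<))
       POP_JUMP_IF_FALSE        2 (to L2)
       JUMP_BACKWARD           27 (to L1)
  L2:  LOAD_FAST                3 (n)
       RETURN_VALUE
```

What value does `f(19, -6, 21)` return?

-8

LOAD_FAST_LOAD_FAST c,a → push 21,19
BINARY_OP - → 21 - 19 = 2
LOAD_FAST b → push -6
BINARY_OP + → 2 + -6 = -4
STORE_FAST n → n=-4
LOAD_CONST → push 5
STORE_FAST w → w=5
LOAD_CONST → push 0
STORE_FAST i → i=0
LOAD_FAST i → push 0
LOAD_CONST → push 3
COMPARE_OP bool(<) → 0 vs 3 = True
POP_JUMP_IF_FALSE → pop True; no jump
LOAD_FAST n → push -4
LOAD_CONST → push 12
BINARY_OP * → -4 * 12 = -48
STORE_FAST n → n=-48
LOAD_FAST n → push -48
LOAD_CONST → push 9
BINARY_OP // → -48 // 9 = -6
STORE_FAST n → n=-6
LOAD_FAST_LOAD_FAST n,i → push -6,0
BINARY_OP + → -6 + 0 = -6
STORE_FAST n → n=-6
LOAD_FAST i → push 0
LOAD_CONST → push 1
BINARY_OP + → 0 + 1 = 1
STORE_FAST i → i=1
LOAD_FAST i → push 1
LOAD_CONST → push 3
COMPARE_OP bool(<) → 1 vs 3 = True
POP_JUMP_IF_FALSE → pop True; no jump
LOAD_FAST n → push -6
LOAD_CONST → push 12
BINARY_OP * → -6 * 12 = -72
STORE_FAST n → n=-72
LOAD_FAST n → push -72
LOAD_CONST → push 9
BINARY_OP // → -72 // 9 = -8
STORE_FAST n → n=-8
LOAD_FAST_LOAD_FAST n,i → push -8,1
BINARY_OP + → -8 + 1 = -7
STORE_FAST n → n=-7
LOAD_FAST i → push 1
LOAD_CONST → push 1
BINARY_OP + → 1 + 1 = 2
STORE_FAST i → i=2
LOAD_FAST i → push 2
LOAD_CONST → push 3
COMPARE_OP bool(<) → 2 vs 3 = True
POP_JUMP_IF_FALSE → pop True; no jump
LOAD_FAST n → push -7
LOAD_CONST → push 12
BINARY_OP * → -7 * 12 = -84
STORE_FAST n → n=-84
LOAD_FAST n → push -84
LOAD_CONST → push 9
BINARY_OP // → -84 // 9 = -10
STORE_FAST n → n=-10
LOAD_FAST_LOAD_FAST n,i → push -10,2
BINARY_OP + → -10 + 2 = -8
STORE_FAST n → n=-8
LOAD_FAST i → push 2
LOAD_CONST → push 1
BINARY_OP + → 2 + 1 = 3
STORE_FAST i → i=3
LOAD_FAST i → push 3
LOAD_CONST → push 3
COMPARE_OP bool(<) → 3 vs 3 = False
POP_JUMP_IF_FALSE → pop False; jump
LOAD_FAST n → push -8
RETURN_VALUE → return -8.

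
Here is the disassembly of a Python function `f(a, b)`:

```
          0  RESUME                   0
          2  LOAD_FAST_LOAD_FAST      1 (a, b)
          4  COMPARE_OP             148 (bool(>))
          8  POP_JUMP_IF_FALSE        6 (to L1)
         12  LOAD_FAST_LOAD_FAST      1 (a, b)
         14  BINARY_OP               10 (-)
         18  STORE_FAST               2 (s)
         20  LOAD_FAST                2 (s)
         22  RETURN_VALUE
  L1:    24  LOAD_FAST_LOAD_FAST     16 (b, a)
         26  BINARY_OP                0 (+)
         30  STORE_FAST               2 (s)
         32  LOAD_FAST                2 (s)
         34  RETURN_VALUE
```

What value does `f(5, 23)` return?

LOAD_FAST_LOAD_FAST a,b → push 5,23. Stack: [5, 23]
COMPARE_OP bool(>) → 5 vs 23 = False. Stack: [False]
POP_JUMP_IF_FALSE → pop False; jump. Stack: []
LOAD_FAST_LOAD_FAST b,a → push 23,5. Stack: [23, 5]
BINARY_OP + → 23 + 5 = 28. Stack: [28]
STORE_FAST s → s=28. Stack: []
LOAD_FAST s → push 28. Stack: [28]
RETURN_VALUE → return 28.

28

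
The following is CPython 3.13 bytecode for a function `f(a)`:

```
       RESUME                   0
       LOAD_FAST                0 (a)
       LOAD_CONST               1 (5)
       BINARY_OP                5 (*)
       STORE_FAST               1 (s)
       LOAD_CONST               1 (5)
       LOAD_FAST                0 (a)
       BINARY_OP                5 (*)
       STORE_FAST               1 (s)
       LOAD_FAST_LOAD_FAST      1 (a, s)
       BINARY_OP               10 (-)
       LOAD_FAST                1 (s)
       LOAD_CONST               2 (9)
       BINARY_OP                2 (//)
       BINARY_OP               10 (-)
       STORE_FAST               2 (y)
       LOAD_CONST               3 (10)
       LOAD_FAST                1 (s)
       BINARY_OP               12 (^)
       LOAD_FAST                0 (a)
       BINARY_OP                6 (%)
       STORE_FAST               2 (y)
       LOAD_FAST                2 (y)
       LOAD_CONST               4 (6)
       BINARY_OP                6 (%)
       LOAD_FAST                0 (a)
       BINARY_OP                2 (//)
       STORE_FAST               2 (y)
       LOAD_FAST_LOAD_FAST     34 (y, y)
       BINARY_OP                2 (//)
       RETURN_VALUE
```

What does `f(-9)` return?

LOAD_FAST a → push -9. Stack: [-9]
LOAD_CONST → push 5. Stack: [-9, 5]
BINARY_OP * → -9 * 5 = -45. Stack: [-45]
STORE_FAST s → s=-45. Stack: []
LOAD_CONST → push 5. Stack: [5]
LOAD_FAST a → push -9. Stack: [5, -9]
BINARY_OP * → 5 * -9 = -45. Stack: [-45]
STORE_FAST s → s=-45. Stack: []
LOAD_FAST_LOAD_FAST a,s → push -9,-45. Stack: [-9, -45]
BINARY_OP - → -9 - -45 = 36. Stack: [36]
LOAD_FAST s → push -45. Stack: [36, -45]
LOAD_CONST → push 9. Stack: [36, -45, 9]
BINARY_OP // → -45 // 9 = -5. Stack: [36, -5]
BINARY_OP - → 36 - -5 = 41. Stack: [41]
STORE_FAST y → y=41. Stack: []
LOAD_CONST → push 10. Stack: [10]
LOAD_FAST s → push -45. Stack: [10, -45]
BINARY_OP ^ → 10 ^ -45 = -39. Stack: [-39]
LOAD_FAST a → push -9. Stack: [-39, -9]
BINARY_OP % → -39 % -9 = -3. Stack: [-3]
STORE_FAST y → y=-3. Stack: []
LOAD_FAST y → push -3. Stack: [-3]
LOAD_CONST → push 6. Stack: [-3, 6]
BINARY_OP % → -3 % 6 = 3. Stack: [3]
LOAD_FAST a → push -9. Stack: [3, -9]
BINARY_OP // → 3 // -9 = -1. Stack: [-1]
STORE_FAST y → y=-1. Stack: []
LOAD_FAST_LOAD_FAST y,y → push -1,-1. Stack: [-1, -1]
BINARY_OP // → -1 // -1 = 1. Stack: [1]
RETURN_VALUE → return 1.

1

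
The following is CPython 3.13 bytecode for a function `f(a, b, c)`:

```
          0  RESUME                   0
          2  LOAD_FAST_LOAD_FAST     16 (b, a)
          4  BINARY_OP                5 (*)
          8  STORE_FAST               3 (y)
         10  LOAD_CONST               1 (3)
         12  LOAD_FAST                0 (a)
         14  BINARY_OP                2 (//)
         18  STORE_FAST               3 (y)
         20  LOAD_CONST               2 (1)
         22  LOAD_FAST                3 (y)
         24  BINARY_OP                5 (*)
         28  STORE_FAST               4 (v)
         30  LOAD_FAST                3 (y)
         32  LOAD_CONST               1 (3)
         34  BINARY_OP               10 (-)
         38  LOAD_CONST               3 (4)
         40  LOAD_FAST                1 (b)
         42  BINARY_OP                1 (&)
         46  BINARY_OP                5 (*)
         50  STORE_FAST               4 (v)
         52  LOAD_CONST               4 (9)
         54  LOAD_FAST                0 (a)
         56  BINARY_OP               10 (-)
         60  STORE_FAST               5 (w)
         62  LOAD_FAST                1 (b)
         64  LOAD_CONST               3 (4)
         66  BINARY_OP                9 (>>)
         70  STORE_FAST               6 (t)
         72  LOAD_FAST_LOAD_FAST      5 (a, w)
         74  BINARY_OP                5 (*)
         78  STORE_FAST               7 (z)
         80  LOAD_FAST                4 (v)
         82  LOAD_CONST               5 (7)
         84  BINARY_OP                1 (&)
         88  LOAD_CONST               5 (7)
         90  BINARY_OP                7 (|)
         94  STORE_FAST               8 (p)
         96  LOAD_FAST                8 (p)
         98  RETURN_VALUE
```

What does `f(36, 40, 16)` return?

7

LOAD_FAST_LOAD_FAST b,a → push 40,36. Stack: [40, 36]
BINARY_OP * → 40 * 36 = 1440. Stack: [1440]
STORE_FAST y → y=1440. Stack: []
LOAD_CONST → push 3. Stack: [3]
LOAD_FAST a → push 36. Stack: [3, 36]
BINARY_OP // → 3 // 36 = 0. Stack: [0]
STORE_FAST y → y=0. Stack: []
LOAD_CONST → push 1. Stack: [1]
LOAD_FAST y → push 0. Stack: [1, 0]
BINARY_OP * → 1 * 0 = 0. Stack: [0]
STORE_FAST v → v=0. Stack: []
LOAD_FAST y → push 0. Stack: [0]
LOAD_CONST → push 3. Stack: [0, 3]
BINARY_OP - → 0 - 3 = -3. Stack: [-3]
LOAD_CONST → push 4. Stack: [-3, 4]
LOAD_FAST b → push 40. Stack: [-3, 4, 40]
BINARY_OP & → 4 & 40 = 0. Stack: [-3, 0]
BINARY_OP * → -3 * 0 = 0. Stack: [0]
STORE_FAST v → v=0. Stack: []
LOAD_CONST → push 9. Stack: [9]
LOAD_FAST a → push 36. Stack: [9, 36]
BINARY_OP - → 9 - 36 = -27. Stack: [-27]
STORE_FAST w → w=-27. Stack: []
LOAD_FAST b → push 40. Stack: [40]
LOAD_CONST → push 4. Stack: [40, 4]
BINARY_OP >> → 40 >> 4 = 2. Stack: [2]
STORE_FAST t → t=2. Stack: []
LOAD_FAST_LOAD_FAST a,w → push 36,-27. Stack: [36, -27]
BINARY_OP * → 36 * -27 = -972. Stack: [-972]
STORE_FAST z → z=-972. Stack: []
LOAD_FAST v → push 0. Stack: [0]
LOAD_CONST → push 7. Stack: [0, 7]
BINARY_OP & → 0 & 7 = 0. Stack: [0]
LOAD_CONST → push 7. Stack: [0, 7]
BINARY_OP | → 0 | 7 = 7. Stack: [7]
STORE_FAST p → p=7. Stack: []
LOAD_FAST p → push 7. Stack: [7]
RETURN_VALUE → return 7.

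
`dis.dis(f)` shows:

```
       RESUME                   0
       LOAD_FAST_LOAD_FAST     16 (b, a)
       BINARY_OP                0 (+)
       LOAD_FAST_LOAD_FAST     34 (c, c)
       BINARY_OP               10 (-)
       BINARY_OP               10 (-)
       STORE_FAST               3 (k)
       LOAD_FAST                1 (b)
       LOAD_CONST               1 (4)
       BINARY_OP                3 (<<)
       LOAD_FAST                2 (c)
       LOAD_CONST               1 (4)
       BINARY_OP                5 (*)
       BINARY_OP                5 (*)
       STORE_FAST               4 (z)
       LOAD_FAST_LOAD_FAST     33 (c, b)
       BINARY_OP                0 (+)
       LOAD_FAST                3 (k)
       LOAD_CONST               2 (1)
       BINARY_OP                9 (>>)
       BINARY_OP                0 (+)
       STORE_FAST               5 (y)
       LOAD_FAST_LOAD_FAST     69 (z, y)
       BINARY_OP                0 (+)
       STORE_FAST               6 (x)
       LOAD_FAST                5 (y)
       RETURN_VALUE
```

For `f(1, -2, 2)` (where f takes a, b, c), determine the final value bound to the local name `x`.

LOAD_FAST_LOAD_FAST b,a → push -2,1. Stack: [-2, 1]
BINARY_OP + → -2 + 1 = -1. Stack: [-1]
LOAD_FAST_LOAD_FAST c,c → push 2,2. Stack: [-1, 2, 2]
BINARY_OP - → 2 - 2 = 0. Stack: [-1, 0]
BINARY_OP - → -1 - 0 = -1. Stack: [-1]
STORE_FAST k → k=-1. Stack: []
LOAD_FAST b → push -2. Stack: [-2]
LOAD_CONST → push 4. Stack: [-2, 4]
BINARY_OP << → -2 << 4 = -32. Stack: [-32]
LOAD_FAST c → push 2. Stack: [-32, 2]
LOAD_CONST → push 4. Stack: [-32, 2, 4]
BINARY_OP * → 2 * 4 = 8. Stack: [-32, 8]
BINARY_OP * → -32 * 8 = -256. Stack: [-256]
STORE_FAST z → z=-256. Stack: []
LOAD_FAST_LOAD_FAST c,b → push 2,-2. Stack: [2, -2]
BINARY_OP + → 2 + -2 = 0. Stack: [0]
LOAD_FAST k → push -1. Stack: [0, -1]
LOAD_CONST → push 1. Stack: [0, -1, 1]
BINARY_OP >> → -1 >> 1 = -1. Stack: [0, -1]
BINARY_OP + → 0 + -1 = -1. Stack: [-1]
STORE_FAST y → y=-1. Stack: []
LOAD_FAST_LOAD_FAST z,y → push -256,-1. Stack: [-256, -1]
BINARY_OP + → -256 + -1 = -257. Stack: [-257]
STORE_FAST x → x=-257. Stack: []
LOAD_FAST y → push -1. Stack: [-1]
RETURN_VALUE → return -1.

-257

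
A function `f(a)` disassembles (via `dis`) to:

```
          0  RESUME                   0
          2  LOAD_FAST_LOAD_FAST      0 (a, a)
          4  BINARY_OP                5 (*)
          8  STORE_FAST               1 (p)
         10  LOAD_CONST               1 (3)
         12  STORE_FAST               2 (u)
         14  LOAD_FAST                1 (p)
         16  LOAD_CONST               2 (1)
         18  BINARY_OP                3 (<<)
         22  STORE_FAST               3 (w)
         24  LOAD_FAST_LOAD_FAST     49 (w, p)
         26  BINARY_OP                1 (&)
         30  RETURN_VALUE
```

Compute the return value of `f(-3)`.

0

LOAD_FAST_LOAD_FAST a,a → push -3,-3. Stack: [-3, -3]
BINARY_OP * → -3 * -3 = 9. Stack: [9]
STORE_FAST p → p=9. Stack: []
LOAD_CONST → push 3. Stack: [3]
STORE_FAST u → u=3. Stack: []
LOAD_FAST p → push 9. Stack: [9]
LOAD_CONST → push 1. Stack: [9, 1]
BINARY_OP << → 9 << 1 = 18. Stack: [18]
STORE_FAST w → w=18. Stack: []
LOAD_FAST_LOAD_FAST w,p → push 18,9. Stack: [18, 9]
BINARY_OP & → 18 & 9 = 0. Stack: [0]
RETURN_VALUE → return 0.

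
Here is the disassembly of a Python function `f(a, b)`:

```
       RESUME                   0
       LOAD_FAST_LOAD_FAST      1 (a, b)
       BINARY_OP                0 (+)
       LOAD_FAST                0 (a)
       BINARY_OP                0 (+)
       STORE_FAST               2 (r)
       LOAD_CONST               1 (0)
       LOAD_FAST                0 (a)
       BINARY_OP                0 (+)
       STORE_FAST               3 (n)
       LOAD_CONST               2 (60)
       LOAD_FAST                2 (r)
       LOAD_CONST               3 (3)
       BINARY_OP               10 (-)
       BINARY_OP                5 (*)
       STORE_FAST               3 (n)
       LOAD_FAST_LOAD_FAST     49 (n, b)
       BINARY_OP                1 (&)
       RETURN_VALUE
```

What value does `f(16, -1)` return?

1680

LOAD_FAST_LOAD_FAST a,b → push 16,-1. Stack: [16, -1]
BINARY_OP + → 16 + -1 = 15. Stack: [15]
LOAD_FAST a → push 16. Stack: [15, 16]
BINARY_OP + → 15 + 16 = 31. Stack: [31]
STORE_FAST r → r=31. Stack: []
LOAD_CONST → push 0. Stack: [0]
LOAD_FAST a → push 16. Stack: [0, 16]
BINARY_OP + → 0 + 16 = 16. Stack: [16]
STORE_FAST n → n=16. Stack: []
LOAD_CONST → push 60. Stack: [60]
LOAD_FAST r → push 31. Stack: [60, 31]
LOAD_CONST → push 3. Stack: [60, 31, 3]
BINARY_OP - → 31 - 3 = 28. Stack: [60, 28]
BINARY_OP * → 60 * 28 = 1680. Stack: [1680]
STORE_FAST n → n=1680. Stack: []
LOAD_FAST_LOAD_FAST n,b → push 1680,-1. Stack: [1680, -1]
BINARY_OP & → 1680 & -1 = 1680. Stack: [1680]
RETURN_VALUE → return 1680.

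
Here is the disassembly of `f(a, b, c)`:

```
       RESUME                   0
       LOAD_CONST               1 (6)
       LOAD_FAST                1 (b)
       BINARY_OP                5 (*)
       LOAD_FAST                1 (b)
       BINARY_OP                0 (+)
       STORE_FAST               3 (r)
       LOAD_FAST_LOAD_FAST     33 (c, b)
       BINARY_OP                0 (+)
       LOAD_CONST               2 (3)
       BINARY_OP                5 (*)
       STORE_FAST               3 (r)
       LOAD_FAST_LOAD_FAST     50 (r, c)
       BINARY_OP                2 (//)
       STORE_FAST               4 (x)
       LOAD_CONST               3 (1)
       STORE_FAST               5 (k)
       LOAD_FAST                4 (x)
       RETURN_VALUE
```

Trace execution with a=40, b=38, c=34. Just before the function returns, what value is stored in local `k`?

1

LOAD_CONST → push 6. Stack: [6]
LOAD_FAST b → push 38. Stack: [6, 38]
BINARY_OP * → 6 * 38 = 228. Stack: [228]
LOAD_FAST b → push 38. Stack: [228, 38]
BINARY_OP + → 228 + 38 = 266. Stack: [266]
STORE_FAST r → r=266. Stack: []
LOAD_FAST_LOAD_FAST c,b → push 34,38. Stack: [34, 38]
BINARY_OP + → 34 + 38 = 72. Stack: [72]
LOAD_CONST → push 3. Stack: [72, 3]
BINARY_OP * → 72 * 3 = 216. Stack: [216]
STORE_FAST r → r=216. Stack: []
LOAD_FAST_LOAD_FAST r,c → push 216,34. Stack: [216, 34]
BINARY_OP // → 216 // 34 = 6. Stack: [6]
STORE_FAST x → x=6. Stack: []
LOAD_CONST → push 1. Stack: [1]
STORE_FAST k → k=1. Stack: []
LOAD_FAST x → push 6. Stack: [6]
RETURN_VALUE → return 6.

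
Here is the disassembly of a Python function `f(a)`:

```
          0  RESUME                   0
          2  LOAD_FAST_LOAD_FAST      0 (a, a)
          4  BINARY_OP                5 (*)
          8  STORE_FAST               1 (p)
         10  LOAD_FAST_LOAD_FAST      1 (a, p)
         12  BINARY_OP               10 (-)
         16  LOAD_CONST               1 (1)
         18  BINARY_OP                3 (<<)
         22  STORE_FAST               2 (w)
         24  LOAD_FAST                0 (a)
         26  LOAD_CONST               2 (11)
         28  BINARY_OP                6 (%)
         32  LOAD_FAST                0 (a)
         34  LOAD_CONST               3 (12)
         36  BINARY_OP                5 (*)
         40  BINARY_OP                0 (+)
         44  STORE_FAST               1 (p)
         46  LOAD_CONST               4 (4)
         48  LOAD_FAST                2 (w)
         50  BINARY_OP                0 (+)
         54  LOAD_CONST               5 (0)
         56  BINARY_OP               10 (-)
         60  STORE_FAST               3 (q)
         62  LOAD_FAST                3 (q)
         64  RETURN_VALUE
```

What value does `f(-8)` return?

-140

LOAD_FAST_LOAD_FAST a,a → push -8,-8. Stack: [-8, -8]
BINARY_OP * → -8 * -8 = 64. Stack: [64]
STORE_FAST p → p=64. Stack: []
LOAD_FAST_LOAD_FAST a,p → push -8,64. Stack: [-8, 64]
BINARY_OP - → -8 - 64 = -72. Stack: [-72]
LOAD_CONST → push 1. Stack: [-72, 1]
BINARY_OP << → -72 << 1 = -144. Stack: [-144]
STORE_FAST w → w=-144. Stack: []
LOAD_FAST a → push -8. Stack: [-8]
LOAD_CONST → push 11. Stack: [-8, 11]
BINARY_OP % → -8 % 11 = 3. Stack: [3]
LOAD_FAST a → push -8. Stack: [3, -8]
LOAD_CONST → push 12. Stack: [3, -8, 12]
BINARY_OP * → -8 * 12 = -96. Stack: [3, -96]
BINARY_OP + → 3 + -96 = -93. Stack: [-93]
STORE_FAST p → p=-93. Stack: []
LOAD_CONST → push 4. Stack: [4]
LOAD_FAST w → push -144. Stack: [4, -144]
BINARY_OP + → 4 + -144 = -140. Stack: [-140]
LOAD_CONST → push 0. Stack: [-140, 0]
BINARY_OP - → -140 - 0 = -140. Stack: [-140]
STORE_FAST q → q=-140. Stack: []
LOAD_FAST q → push -140. Stack: [-140]
RETURN_VALUE → return -140.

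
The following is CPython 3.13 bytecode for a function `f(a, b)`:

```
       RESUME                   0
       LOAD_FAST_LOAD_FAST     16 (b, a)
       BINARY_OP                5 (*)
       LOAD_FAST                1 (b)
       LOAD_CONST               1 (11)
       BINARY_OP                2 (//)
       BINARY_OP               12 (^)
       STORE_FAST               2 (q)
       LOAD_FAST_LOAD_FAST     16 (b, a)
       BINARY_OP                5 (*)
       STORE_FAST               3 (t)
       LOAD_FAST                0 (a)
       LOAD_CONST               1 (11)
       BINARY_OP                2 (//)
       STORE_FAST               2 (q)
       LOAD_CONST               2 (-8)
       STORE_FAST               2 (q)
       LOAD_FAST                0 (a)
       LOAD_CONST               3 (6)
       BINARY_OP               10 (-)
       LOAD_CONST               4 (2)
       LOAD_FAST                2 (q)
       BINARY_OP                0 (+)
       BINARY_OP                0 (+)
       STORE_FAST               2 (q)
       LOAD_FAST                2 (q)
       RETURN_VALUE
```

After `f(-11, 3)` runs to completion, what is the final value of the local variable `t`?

LOAD_FAST_LOAD_FAST b,a → push 3,-11. Stack: [3, -11]
BINARY_OP * → 3 * -11 = -33. Stack: [-33]
LOAD_FAST b → push 3. Stack: [-33, 3]
LOAD_CONST → push 11. Stack: [-33, 3, 11]
BINARY_OP // → 3 // 11 = 0. Stack: [-33, 0]
BINARY_OP ^ → -33 ^ 0 = -33. Stack: [-33]
STORE_FAST q → q=-33. Stack: []
LOAD_FAST_LOAD_FAST b,a → push 3,-11. Stack: [3, -11]
BINARY_OP * → 3 * -11 = -33. Stack: [-33]
STORE_FAST t → t=-33. Stack: []
LOAD_FAST a → push -11. Stack: [-11]
LOAD_CONST → push 11. Stack: [-11, 11]
BINARY_OP // → -11 // 11 = -1. Stack: [-1]
STORE_FAST q → q=-1. Stack: []
LOAD_CONST → push -8. Stack: [-8]
STORE_FAST q → q=-8. Stack: []
LOAD_FAST a → push -11. Stack: [-11]
LOAD_CONST → push 6. Stack: [-11, 6]
BINARY_OP - → -11 - 6 = -17. Stack: [-17]
LOAD_CONST → push 2. Stack: [-17, 2]
LOAD_FAST q → push -8. Stack: [-17, 2, -8]
BINARY_OP + → 2 + -8 = -6. Stack: [-17, -6]
BINARY_OP + → -17 + -6 = -23. Stack: [-23]
STORE_FAST q → q=-23. Stack: []
LOAD_FAST q → push -23. Stack: [-23]
RETURN_VALUE → return -23.

-33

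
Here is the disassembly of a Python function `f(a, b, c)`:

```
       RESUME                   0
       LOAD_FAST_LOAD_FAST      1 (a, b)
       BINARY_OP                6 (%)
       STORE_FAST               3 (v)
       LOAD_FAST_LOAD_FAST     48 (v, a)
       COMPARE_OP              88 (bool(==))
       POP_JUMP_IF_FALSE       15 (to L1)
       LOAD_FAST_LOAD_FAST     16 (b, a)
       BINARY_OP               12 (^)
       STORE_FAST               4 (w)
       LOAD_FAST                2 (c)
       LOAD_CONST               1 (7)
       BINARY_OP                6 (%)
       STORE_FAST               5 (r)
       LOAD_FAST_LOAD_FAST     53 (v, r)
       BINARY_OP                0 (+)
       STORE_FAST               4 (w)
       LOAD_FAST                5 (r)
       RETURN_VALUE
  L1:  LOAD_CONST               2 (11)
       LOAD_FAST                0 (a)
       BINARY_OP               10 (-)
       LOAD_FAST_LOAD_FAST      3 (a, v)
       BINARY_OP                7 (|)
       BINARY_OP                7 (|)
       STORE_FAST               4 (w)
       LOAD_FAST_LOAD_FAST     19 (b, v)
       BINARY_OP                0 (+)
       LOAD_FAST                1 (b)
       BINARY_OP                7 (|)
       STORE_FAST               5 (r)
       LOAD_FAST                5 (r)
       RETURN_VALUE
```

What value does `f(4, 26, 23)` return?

2

LOAD_FAST_LOAD_FAST a,b → push 4,26. Stack: [4, 26]
BINARY_OP % → 4 % 26 = 4. Stack: [4]
STORE_FAST v → v=4. Stack: []
LOAD_FAST_LOAD_FAST v,a → push 4,4. Stack: [4, 4]
COMPARE_OP bool(==) → 4 vs 4 = True. Stack: [True]
POP_JUMP_IF_FALSE → pop True; no jump. Stack: []
LOAD_FAST_LOAD_FAST b,a → push 26,4. Stack: [26, 4]
BINARY_OP ^ → 26 ^ 4 = 30. Stack: [30]
STORE_FAST w → w=30. Stack: []
LOAD_FAST c → push 23. Stack: [23]
LOAD_CONST → push 7. Stack: [23, 7]
BINARY_OP % → 23 % 7 = 2. Stack: [2]
STORE_FAST r → r=2. Stack: []
LOAD_FAST_LOAD_FAST v,r → push 4,2. Stack: [4, 2]
BINARY_OP + → 4 + 2 = 6. Stack: [6]
STORE_FAST w → w=6. Stack: []
LOAD_FAST r → push 2. Stack: [2]
RETURN_VALUE → return 2.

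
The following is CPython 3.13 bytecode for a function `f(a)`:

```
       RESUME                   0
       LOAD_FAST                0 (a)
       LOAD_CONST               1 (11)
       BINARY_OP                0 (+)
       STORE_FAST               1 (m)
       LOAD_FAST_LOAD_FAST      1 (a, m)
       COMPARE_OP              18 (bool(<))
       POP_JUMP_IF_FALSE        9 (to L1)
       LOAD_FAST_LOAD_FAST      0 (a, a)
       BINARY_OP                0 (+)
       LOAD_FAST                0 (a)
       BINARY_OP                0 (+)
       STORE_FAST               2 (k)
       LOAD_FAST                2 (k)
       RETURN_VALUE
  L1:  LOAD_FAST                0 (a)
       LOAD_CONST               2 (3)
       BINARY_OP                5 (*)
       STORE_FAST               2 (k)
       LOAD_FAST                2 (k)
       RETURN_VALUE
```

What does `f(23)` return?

LOAD_FAST a → push 23. Stack: [23]
LOAD_CONST → push 11. Stack: [23, 11]
BINARY_OP + → 23 + 11 = 34. Stack: [34]
STORE_FAST m → m=34. Stack: []
LOAD_FAST_LOAD_FAST a,m → push 23,34. Stack: [23, 34]
COMPARE_OP bool(<) → 23 vs 34 = True. Stack: [True]
POP_JUMP_IF_FALSE → pop True; no jump. Stack: []
LOAD_FAST_LOAD_FAST a,a → push 23,23. Stack: [23, 23]
BINARY_OP + → 23 + 23 = 46. Stack: [46]
LOAD_FAST a → push 23. Stack: [46, 23]
BINARY_OP + → 46 + 23 = 69. Stack: [69]
STORE_FAST k → k=69. Stack: []
LOAD_FAST k → push 69. Stack: [69]
RETURN_VALUE → return 69.

69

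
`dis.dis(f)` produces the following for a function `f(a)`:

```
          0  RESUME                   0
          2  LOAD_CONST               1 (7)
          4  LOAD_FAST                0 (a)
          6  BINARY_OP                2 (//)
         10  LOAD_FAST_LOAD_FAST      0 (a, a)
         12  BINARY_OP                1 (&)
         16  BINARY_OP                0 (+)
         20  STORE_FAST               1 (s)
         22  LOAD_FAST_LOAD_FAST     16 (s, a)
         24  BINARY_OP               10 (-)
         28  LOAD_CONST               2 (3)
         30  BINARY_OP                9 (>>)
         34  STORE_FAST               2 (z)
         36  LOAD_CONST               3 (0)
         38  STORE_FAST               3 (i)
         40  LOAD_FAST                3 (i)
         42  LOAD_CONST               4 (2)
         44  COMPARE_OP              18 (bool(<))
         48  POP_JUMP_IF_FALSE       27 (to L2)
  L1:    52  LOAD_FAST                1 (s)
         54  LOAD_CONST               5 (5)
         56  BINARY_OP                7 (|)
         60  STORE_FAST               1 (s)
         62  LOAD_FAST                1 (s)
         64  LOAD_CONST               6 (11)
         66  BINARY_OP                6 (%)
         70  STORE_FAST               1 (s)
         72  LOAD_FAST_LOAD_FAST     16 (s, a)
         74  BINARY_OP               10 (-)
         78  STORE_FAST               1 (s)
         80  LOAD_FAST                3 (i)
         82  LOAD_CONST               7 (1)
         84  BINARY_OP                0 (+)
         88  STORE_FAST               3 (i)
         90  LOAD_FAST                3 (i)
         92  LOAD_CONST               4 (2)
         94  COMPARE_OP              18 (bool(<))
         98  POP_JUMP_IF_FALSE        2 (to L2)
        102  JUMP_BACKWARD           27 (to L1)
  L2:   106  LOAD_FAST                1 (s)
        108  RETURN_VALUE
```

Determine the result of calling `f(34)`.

LOAD_CONST → push 7. Stack: [7]
LOAD_FAST a → push 34. Stack: [7, 34]
BINARY_OP // → 7 // 34 = 0. Stack: [0]
LOAD_FAST_LOAD_FAST a,a → push 34,34. Stack: [0, 34, 34]
BINARY_OP & → 34 & 34 = 34. Stack: [0, 34]
BINARY_OP + → 0 + 34 = 34. Stack: [34]
STORE_FAST s → s=34. Stack: []
LOAD_FAST_LOAD_FAST s,a → push 34,34. Stack: [34, 34]
BINARY_OP - → 34 - 34 = 0. Stack: [0]
LOAD_CONST → push 3. Stack: [0, 3]
BINARY_OP >> → 0 >> 3 = 0. Stack: [0]
STORE_FAST z → z=0. Stack: []
LOAD_CONST → push 0. Stack: [0]
STORE_FAST i → i=0. Stack: []
LOAD_FAST i → push 0. Stack: [0]
LOAD_CONST → push 2. Stack: [0, 2]
COMPARE_OP bool(<) → 0 vs 2 = True. Stack: [True]
POP_JUMP_IF_FALSE → pop True; no jump. Stack: []
LOAD_FAST s → push 34. Stack: [34]
LOAD_CONST → push 5. Stack: [34, 5]
BINARY_OP | → 34 | 5 = 39. Stack: [39]
STORE_FAST s → s=39. Stack: []
LOAD_FAST s → push 39. Stack: [39]
LOAD_CONST → push 11. Stack: [39, 11]
BINARY_OP % → 39 % 11 = 6. Stack: [6]
STORE_FAST s → s=6. Stack: []
LOAD_FAST_LOAD_FAST s,a → push 6,34. Stack: [6, 34]
BINARY_OP - → 6 - 34 = -28. Stack: [-28]
STORE_FAST s → s=-28. Stack: []
LOAD_FAST i → push 0. Stack: [0]
LOAD_CONST → push 1. Stack: [0, 1]
BINARY_OP + → 0 + 1 = 1. Stack: [1]
STORE_FAST i → i=1. Stack: []
LOAD_FAST i → push 1. Stack: [1]
LOAD_CONST → push 2. Stack: [1, 2]
COMPARE_OP bool(<) → 1 vs 2 = True. Stack: [True]
POP_JUMP_IF_FALSE → pop True; no jump. Stack: []
LOAD_FAST s → push -28. Stack: [-28]
LOAD_CONST → push 5. Stack: [-28, 5]
BINARY_OP | → -28 | 5 = -27. Stack: [-27]
STORE_FAST s → s=-27. Stack: []
LOAD_FAST s → push -27. Stack: [-27]
LOAD_CONST → push 11. Stack: [-27, 11]
BINARY_OP % → -27 % 11 = 6. Stack: [6]
STORE_FAST s → s=6. Stack: []
LOAD_FAST_LOAD_FAST s,a → push 6,34. Stack: [6, 34]
BINARY_OP - → 6 - 34 = -28. Stack: [-28]
STORE_FAST s → s=-28. Stack: []
LOAD_FAST i → push 1. Stack: [1]
LOAD_CONST → push 1. Stack: [1, 1]
BINARY_OP + → 1 + 1 = 2. Stack: [2]
STORE_FAST i → i=2. Stack: []
LOAD_FAST i → push 2. Stack: [2]
LOAD_CONST → push 2. Stack: [2, 2]
COMPARE_OP bool(<) → 2 vs 2 = False. Stack: [False]
POP_JUMP_IF_FALSE → pop False; jump. Stack: []
LOAD_FAST s → push -28. Stack: [-28]
RETURN_VALUE → return -28.

-28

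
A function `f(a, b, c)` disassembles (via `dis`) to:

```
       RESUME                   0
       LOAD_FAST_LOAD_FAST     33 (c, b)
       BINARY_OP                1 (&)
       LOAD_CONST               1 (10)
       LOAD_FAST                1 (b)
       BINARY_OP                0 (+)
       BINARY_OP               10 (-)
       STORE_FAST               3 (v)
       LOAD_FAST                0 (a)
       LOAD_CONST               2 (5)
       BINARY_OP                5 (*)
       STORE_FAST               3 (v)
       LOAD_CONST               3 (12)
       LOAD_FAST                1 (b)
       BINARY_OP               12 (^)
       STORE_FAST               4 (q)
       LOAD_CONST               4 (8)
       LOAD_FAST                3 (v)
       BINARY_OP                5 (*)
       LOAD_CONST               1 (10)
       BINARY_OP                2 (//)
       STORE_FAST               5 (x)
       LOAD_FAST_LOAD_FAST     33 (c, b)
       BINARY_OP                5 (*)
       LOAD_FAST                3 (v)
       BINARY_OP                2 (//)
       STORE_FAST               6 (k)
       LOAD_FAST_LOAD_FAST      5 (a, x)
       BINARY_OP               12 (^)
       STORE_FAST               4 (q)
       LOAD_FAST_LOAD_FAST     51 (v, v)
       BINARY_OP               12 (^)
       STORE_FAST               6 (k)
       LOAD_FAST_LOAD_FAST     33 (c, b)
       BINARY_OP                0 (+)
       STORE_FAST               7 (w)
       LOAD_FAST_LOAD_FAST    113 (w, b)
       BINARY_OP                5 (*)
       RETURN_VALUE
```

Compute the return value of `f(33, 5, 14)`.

95

LOAD_FAST_LOAD_FAST c,b → push 14,5. Stack: [14, 5]
BINARY_OP & → 14 & 5 = 4. Stack: [4]
LOAD_CONST → push 10. Stack: [4, 10]
LOAD_FAST b → push 5. Stack: [4, 10, 5]
BINARY_OP + → 10 + 5 = 15. Stack: [4, 15]
BINARY_OP - → 4 - 15 = -11. Stack: [-11]
STORE_FAST v → v=-11. Stack: []
LOAD_FAST a → push 33. Stack: [33]
LOAD_CONST → push 5. Stack: [33, 5]
BINARY_OP * → 33 * 5 = 165. Stack: [165]
STORE_FAST v → v=165. Stack: []
LOAD_CONST → push 12. Stack: [12]
LOAD_FAST b → push 5. Stack: [12, 5]
BINARY_OP ^ → 12 ^ 5 = 9. Stack: [9]
STORE_FAST q → q=9. Stack: []
LOAD_CONST → push 8. Stack: [8]
LOAD_FAST v → push 165. Stack: [8, 165]
BINARY_OP * → 8 * 165 = 1320. Stack: [1320]
LOAD_CONST → push 10. Stack: [1320, 10]
BINARY_OP // → 1320 // 10 = 132. Stack: [132]
STORE_FAST x → x=132. Stack: []
LOAD_FAST_LOAD_FAST c,b → push 14,5. Stack: [14, 5]
BINARY_OP * → 14 * 5 = 70. Stack: [70]
LOAD_FAST v → push 165. Stack: [70, 165]
BINARY_OP // → 70 // 165 = 0. Stack: [0]
STORE_FAST k → k=0. Stack: []
LOAD_FAST_LOAD_FAST a,x → push 33,132. Stack: [33, 132]
BINARY_OP ^ → 33 ^ 132 = 165. Stack: [165]
STORE_FAST q → q=165. Stack: []
LOAD_FAST_LOAD_FAST v,v → push 165,165. Stack: [165, 165]
BINARY_OP ^ → 165 ^ 165 = 0. Stack: [0]
STORE_FAST k → k=0. Stack: []
LOAD_FAST_LOAD_FAST c,b → push 14,5. Stack: [14, 5]
BINARY_OP + → 14 + 5 = 19. Stack: [19]
STORE_FAST w → w=19. Stack: []
LOAD_FAST_LOAD_FAST w,b → push 19,5. Stack: [19, 5]
BINARY_OP * → 19 * 5 = 95. Stack: [95]
RETURN_VALUE → return 95.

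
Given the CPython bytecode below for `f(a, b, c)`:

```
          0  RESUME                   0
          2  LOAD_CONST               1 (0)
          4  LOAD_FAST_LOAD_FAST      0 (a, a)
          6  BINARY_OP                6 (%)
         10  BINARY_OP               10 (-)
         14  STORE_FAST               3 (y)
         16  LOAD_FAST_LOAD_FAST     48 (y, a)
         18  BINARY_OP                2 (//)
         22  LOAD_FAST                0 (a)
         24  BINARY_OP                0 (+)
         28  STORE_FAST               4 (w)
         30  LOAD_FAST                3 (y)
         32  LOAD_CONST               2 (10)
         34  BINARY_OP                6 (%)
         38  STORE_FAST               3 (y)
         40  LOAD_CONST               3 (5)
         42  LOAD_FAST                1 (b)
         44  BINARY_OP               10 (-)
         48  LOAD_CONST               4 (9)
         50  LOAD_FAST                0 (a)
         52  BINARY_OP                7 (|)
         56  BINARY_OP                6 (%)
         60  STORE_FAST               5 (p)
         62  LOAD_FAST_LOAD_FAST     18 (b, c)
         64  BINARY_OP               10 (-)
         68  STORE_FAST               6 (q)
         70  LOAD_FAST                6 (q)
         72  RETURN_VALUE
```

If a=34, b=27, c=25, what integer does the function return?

LOAD_CONST → push 0. Stack: [0]
LOAD_FAST_LOAD_FAST a,a → push 34,34. Stack: [0, 34, 34]
BINARY_OP % → 34 % 34 = 0. Stack: [0, 0]
BINARY_OP - → 0 - 0 = 0. Stack: [0]
STORE_FAST y → y=0. Stack: []
LOAD_FAST_LOAD_FAST y,a → push 0,34. Stack: [0, 34]
BINARY_OP // → 0 // 34 = 0. Stack: [0]
LOAD_FAST a → push 34. Stack: [0, 34]
BINARY_OP + → 0 + 34 = 34. Stack: [34]
STORE_FAST w → w=34. Stack: []
LOAD_FAST y → push 0. Stack: [0]
LOAD_CONST → push 10. Stack: [0, 10]
BINARY_OP % → 0 % 10 = 0. Stack: [0]
STORE_FAST y → y=0. Stack: []
LOAD_CONST → push 5. Stack: [5]
LOAD_FAST b → push 27. Stack: [5, 27]
BINARY_OP - → 5 - 27 = -22. Stack: [-22]
LOAD_CONST → push 9. Stack: [-22, 9]
LOAD_FAST a → push 34. Stack: [-22, 9, 34]
BINARY_OP | → 9 | 34 = 43. Stack: [-22, 43]
BINARY_OP % → -22 % 43 = 21. Stack: [21]
STORE_FAST p → p=21. Stack: []
LOAD_FAST_LOAD_FAST b,c → push 27,25. Stack: [27, 25]
BINARY_OP - → 27 - 25 = 2. Stack: [2]
STORE_FAST q → q=2. Stack: []
LOAD_FAST q → push 2. Stack: [2]
RETURN_VALUE → return 2.

2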